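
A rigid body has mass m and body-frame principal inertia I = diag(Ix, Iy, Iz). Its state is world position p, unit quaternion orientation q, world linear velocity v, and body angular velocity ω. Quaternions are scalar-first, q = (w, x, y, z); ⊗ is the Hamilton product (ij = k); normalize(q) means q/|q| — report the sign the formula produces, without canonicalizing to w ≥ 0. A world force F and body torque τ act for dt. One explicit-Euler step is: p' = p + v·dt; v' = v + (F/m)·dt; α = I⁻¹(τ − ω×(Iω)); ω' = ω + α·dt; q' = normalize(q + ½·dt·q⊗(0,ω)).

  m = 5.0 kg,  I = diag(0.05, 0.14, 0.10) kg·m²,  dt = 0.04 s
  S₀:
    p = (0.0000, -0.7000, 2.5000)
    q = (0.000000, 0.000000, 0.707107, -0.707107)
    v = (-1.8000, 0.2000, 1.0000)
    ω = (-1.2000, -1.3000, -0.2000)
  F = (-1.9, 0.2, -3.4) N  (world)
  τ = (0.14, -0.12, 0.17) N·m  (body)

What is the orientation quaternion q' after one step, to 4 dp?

Hamilton product q⊗(0,ω) = (0.7778177, -1.0606605, 0.8485284, 0.8485284)
q + ½dt·q⊗(0,ω), renormalized = (0.0155, -0.0212, 0.7236, -0.6897)

q' = (0.0155, -0.0212, 0.7236, -0.6897)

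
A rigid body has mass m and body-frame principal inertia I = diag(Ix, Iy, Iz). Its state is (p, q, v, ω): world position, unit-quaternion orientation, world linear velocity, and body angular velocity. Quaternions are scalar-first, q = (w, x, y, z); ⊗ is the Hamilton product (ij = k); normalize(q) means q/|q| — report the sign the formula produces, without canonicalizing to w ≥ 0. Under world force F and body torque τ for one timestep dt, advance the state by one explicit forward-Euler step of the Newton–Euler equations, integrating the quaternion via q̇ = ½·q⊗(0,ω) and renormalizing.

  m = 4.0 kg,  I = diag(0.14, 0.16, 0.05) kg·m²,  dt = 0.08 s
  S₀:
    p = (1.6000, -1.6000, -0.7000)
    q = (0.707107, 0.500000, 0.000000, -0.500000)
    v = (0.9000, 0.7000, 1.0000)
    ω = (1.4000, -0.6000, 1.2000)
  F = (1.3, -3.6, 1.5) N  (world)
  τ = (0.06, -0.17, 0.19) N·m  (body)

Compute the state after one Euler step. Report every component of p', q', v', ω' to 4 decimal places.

p' = (1.6720, -1.5440, -0.6200)
q' = (0.7010, 0.5260, -0.0688, -0.4766)
v' = (0.9260, 0.6280, 1.0300)
ω' = (1.3890, -0.7606, 1.5309)

p' = p + v·dt = (1.6720, -1.5440, -0.6200)
v' = v + a·dt = (0.9260, 0.6280, 1.0300)
(τ − ω×Iω)/I = (-0.1371, -2.0075, 4.1360)
ω + α·dt = (1.3890, -0.7606, 1.5309)
Hamilton product q⊗(0,ω) = (-0.1000000, 0.6899498, -1.7242642, 0.5485284)
updated quaternion q' = (0.7010, 0.5260, -0.0688, -0.4766)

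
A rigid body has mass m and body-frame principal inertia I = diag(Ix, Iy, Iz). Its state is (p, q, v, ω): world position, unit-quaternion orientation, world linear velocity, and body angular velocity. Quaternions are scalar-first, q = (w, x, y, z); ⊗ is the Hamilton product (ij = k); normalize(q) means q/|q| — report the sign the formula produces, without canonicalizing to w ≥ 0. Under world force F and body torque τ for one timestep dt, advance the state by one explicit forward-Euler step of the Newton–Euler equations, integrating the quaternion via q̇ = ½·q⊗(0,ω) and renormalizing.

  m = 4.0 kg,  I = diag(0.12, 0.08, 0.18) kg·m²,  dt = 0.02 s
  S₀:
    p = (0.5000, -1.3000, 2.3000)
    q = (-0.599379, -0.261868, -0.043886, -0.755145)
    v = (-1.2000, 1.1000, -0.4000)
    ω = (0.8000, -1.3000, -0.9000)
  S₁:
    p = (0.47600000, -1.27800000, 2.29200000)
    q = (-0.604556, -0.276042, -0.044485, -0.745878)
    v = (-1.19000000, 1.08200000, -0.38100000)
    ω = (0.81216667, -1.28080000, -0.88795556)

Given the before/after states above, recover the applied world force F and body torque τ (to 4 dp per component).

Δv = v₁−v₀ = (0.01000000, -0.01800000, 0.01900000)
F = m·Δv/dt = (2.0000, -3.6000, 3.8000)
rate change Δω = (0.01216667, 0.01920000, 0.01204444)
gyro term ω₀×Iω₀ = (0.1170, 0.0432, 0.0416)
applied torque τ = (0.1900, 0.1200, 0.1500)

F = (2.0000, -3.6000, 3.8000)
τ = (0.1900, 0.1200, 0.1500)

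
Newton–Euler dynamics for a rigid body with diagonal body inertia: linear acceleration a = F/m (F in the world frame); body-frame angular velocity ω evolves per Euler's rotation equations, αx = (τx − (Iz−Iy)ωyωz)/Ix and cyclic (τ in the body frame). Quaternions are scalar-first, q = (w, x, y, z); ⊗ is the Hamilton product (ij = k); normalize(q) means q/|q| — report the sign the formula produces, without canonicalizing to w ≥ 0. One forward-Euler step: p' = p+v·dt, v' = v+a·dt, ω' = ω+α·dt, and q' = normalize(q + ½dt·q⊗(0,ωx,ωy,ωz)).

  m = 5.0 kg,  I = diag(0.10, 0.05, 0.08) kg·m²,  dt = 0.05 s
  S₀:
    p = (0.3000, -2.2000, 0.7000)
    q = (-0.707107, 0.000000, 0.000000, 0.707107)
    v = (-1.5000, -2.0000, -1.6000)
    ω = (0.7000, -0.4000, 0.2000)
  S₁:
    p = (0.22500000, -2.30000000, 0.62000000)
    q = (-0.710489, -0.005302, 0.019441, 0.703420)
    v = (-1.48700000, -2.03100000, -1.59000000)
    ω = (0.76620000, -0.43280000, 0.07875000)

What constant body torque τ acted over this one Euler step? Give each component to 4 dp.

rate change Δω = (0.06620000, -0.03280000, -0.12125000)
I·α + gyro = (0.1300, -0.0300, -0.1800)

τ = (0.1300, -0.0300, -0.1800)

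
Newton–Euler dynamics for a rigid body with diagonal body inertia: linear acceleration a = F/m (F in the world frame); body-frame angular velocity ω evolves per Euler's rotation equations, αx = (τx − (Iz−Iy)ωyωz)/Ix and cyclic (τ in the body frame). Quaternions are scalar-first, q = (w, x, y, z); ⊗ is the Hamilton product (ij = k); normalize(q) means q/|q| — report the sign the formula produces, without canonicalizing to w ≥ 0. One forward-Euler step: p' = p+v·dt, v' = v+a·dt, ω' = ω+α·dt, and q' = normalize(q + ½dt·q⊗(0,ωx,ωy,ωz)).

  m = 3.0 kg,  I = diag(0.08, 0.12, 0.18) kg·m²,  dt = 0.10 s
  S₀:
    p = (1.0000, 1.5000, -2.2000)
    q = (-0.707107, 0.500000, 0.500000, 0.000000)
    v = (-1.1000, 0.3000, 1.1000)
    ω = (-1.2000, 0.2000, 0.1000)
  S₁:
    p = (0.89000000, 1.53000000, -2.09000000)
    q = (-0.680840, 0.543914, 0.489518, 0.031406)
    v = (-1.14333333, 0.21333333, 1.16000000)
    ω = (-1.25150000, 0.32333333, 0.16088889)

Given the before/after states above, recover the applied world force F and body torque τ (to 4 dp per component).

F = (-1.3000, -2.6000, 1.8000)
τ = (-0.0400, 0.1600, 0.1000)

velocity change Δv = (-0.04333333, -0.08666667, 0.06000000)
F = m·Δv/dt = (-1.3000, -2.6000, 1.8000)
Δω = ω₁−ω₀ = (-0.05150000, 0.12333333, 0.06088889)
precession coupling = (0.0012, 0.0120, -0.0096)
applied torque τ = (-0.0400, 0.1600, 0.1000)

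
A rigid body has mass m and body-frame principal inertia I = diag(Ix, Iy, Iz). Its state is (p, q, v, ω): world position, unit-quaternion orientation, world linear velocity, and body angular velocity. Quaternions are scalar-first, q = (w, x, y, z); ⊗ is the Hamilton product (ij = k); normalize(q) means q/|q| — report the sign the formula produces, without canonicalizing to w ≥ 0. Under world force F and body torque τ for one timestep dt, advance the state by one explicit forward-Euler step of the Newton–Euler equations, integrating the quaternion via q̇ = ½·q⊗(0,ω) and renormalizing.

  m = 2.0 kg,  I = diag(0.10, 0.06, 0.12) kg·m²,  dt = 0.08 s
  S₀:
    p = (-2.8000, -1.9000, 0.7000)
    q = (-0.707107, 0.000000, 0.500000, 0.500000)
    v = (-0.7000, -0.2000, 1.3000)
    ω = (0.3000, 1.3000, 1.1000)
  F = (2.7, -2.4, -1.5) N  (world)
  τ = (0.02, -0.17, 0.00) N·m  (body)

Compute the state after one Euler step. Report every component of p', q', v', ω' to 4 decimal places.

precession coupling ω×(Iω) = (0.0858, -0.0066, -0.0156)
α = I⁻¹(τ − ω×Iω) = (-0.6580, -2.7233, 0.1300)
ω' = ω + α·dt = (0.2474, 1.0821, 1.1104)
2q̇ = q⊗(0,ω) = (-1.2000000, -0.3121321, -0.7692391, -0.9278177)
q + ½dt·q⊗(0,ω), renormalized = (-0.7533, -0.0125, 0.4681, 0.4618)
a = (1.3500, -1.2000, -0.7500)
p + v·dt = (-2.8560, -1.9160, 0.8040)
new velocity v' = (-0.5920, -0.2960, 1.2400)

p' = (-2.8560, -1.9160, 0.8040)
q' = (-0.7533, -0.0125, 0.4681, 0.4618)
v' = (-0.5920, -0.2960, 1.2400)
ω' = (0.2474, 1.0821, 1.1104)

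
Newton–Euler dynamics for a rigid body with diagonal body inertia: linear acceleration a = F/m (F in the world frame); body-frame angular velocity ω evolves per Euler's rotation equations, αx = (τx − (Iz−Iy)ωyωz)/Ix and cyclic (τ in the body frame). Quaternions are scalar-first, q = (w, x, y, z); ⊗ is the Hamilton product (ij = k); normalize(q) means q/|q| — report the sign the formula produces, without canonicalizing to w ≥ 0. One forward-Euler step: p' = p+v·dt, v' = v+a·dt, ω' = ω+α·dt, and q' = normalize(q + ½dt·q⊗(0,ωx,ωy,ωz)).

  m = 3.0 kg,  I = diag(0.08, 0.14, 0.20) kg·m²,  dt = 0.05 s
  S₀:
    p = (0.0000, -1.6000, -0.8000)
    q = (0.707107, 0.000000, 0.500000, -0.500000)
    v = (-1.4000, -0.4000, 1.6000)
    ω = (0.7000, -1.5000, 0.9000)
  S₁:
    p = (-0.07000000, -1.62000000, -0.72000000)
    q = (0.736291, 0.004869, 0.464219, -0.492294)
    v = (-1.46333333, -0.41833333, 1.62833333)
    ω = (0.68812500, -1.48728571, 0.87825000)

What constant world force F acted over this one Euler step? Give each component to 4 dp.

F = (-3.8000, -1.1000, 1.7000)

v₁ − v₀ = (-0.06333333, -0.01833333, 0.02833333)
applied force F = (-3.8000, -1.1000, 1.7000)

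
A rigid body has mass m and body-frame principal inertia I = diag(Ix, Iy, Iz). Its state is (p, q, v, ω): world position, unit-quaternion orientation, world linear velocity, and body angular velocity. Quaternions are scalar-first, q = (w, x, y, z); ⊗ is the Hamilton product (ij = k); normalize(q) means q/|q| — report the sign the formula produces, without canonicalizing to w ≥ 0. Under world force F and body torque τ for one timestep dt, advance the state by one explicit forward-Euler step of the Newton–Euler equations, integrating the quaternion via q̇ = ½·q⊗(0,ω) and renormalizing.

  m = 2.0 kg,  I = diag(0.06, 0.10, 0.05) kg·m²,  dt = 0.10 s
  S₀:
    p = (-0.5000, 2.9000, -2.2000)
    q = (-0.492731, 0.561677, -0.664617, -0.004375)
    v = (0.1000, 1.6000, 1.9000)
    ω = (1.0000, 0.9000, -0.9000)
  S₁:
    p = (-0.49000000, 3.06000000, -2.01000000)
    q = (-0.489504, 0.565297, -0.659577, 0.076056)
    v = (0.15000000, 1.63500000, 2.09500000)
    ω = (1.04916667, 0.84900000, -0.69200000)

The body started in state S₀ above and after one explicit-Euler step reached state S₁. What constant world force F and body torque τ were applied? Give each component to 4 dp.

velocity change Δv = (0.05000000, 0.03500000, 0.19500000)
applied force F = (1.0000, 0.7000, 3.9000)
ω₁ − ω₀ = (0.04916667, -0.05100000, 0.20800000)
ω₀×(Iω₀) = (0.0405, -0.0090, 0.0360)
applied torque τ = (0.0700, -0.0600, 0.1400)

F = (1.0000, 0.7000, 3.9000)
τ = (0.0700, -0.0600, 0.1400)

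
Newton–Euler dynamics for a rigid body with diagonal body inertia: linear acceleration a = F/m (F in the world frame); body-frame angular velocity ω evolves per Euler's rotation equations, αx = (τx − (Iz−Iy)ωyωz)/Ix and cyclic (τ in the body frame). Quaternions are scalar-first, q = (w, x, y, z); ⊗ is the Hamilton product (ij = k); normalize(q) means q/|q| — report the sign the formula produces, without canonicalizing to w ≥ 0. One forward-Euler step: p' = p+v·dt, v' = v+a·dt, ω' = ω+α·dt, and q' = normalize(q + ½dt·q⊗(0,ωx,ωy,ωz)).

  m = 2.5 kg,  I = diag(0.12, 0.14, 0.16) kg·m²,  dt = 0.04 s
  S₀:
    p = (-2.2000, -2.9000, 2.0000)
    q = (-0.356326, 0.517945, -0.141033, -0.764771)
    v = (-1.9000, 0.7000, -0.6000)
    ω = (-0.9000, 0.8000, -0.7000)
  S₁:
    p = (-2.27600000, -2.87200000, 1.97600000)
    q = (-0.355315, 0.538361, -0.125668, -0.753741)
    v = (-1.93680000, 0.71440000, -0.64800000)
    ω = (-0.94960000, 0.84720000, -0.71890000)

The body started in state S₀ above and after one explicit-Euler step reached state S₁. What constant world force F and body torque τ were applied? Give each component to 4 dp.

v₁ − v₀ = (-0.03680000, 0.01440000, -0.04800000)
F = m·Δv/dt = (-2.3000, 0.9000, -3.0000)
Δω = ω₁−ω₀ = (-0.04960000, 0.04720000, -0.01890000)
precession coupling = (-0.0112, -0.0252, -0.0144)
applied torque τ = (-0.1600, 0.1400, -0.0900)

F = (-2.3000, 0.9000, -3.0000)
τ = (-0.1600, 0.1400, -0.0900)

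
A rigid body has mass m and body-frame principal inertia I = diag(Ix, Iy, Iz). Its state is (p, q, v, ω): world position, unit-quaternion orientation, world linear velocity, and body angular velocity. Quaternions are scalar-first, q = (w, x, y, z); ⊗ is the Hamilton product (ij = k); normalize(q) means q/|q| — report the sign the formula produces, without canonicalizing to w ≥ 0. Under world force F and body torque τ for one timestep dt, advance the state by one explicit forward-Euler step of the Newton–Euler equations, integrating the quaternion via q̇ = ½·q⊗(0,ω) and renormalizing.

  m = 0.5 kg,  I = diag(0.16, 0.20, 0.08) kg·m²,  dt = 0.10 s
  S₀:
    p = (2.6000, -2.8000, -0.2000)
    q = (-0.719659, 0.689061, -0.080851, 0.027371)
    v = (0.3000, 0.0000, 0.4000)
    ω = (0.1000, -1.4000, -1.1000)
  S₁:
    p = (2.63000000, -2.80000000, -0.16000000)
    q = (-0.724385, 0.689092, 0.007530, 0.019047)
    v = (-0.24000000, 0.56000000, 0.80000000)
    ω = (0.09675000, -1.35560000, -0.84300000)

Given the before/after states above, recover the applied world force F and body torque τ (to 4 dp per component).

Δv = v₁−v₀ = (-0.54000000, 0.56000000, 0.40000000)
m·(v₁−v₀)/dt = (-2.7000, 2.8000, 2.0000)
Δω = ω₁−ω₀ = (-0.00325000, 0.04440000, 0.25700000)
τ = I·(Δω/dt) + ω₀×(Iω₀) = (-0.1900, 0.0800, 0.2000)

F = (-2.7000, 2.8000, 2.0000)
τ = (-0.1900, 0.0800, 0.2000)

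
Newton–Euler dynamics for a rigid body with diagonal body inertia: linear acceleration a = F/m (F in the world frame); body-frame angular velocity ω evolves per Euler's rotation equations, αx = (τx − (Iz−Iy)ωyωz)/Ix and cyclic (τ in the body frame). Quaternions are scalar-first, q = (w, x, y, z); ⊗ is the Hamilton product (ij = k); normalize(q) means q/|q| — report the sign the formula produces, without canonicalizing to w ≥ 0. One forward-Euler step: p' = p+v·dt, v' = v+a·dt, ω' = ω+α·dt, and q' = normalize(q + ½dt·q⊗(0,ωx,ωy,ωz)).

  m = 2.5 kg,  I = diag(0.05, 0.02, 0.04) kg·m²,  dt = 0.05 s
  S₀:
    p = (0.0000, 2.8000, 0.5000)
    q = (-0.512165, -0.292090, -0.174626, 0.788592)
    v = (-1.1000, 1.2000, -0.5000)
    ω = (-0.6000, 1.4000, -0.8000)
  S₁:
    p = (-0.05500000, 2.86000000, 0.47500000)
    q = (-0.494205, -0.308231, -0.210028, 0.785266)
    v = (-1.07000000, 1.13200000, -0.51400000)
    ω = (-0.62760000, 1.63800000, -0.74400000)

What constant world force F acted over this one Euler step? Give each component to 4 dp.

F = (1.5000, -3.4000, -0.7000)

Δv = v₁−v₀ = (0.03000000, -0.06800000, -0.01400000)
F = m·Δv/dt = (1.5000, -3.4000, -0.7000)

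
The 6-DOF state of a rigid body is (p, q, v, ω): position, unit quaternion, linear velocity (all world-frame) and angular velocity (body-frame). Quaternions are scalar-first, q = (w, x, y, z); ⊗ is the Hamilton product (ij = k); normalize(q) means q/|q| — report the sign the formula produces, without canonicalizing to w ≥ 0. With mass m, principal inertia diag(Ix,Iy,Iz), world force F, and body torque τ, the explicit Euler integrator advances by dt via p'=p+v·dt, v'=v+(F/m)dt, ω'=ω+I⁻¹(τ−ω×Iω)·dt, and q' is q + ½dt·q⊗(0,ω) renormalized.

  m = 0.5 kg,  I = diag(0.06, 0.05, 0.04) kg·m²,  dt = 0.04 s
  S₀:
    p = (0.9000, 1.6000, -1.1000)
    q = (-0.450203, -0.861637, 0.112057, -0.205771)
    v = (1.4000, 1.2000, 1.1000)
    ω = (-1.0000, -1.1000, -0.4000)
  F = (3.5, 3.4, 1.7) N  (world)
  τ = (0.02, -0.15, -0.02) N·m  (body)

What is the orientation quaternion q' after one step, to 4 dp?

2q̇ = q⊗(0,ω) = (-0.8206827, 0.1790321, 0.3563395, 1.2399389)
q + ½dt·q⊗(0,ω), renormalized = (-0.4664, -0.8577, 0.1191, -0.1809)

q' = (-0.4664, -0.8577, 0.1191, -0.1809)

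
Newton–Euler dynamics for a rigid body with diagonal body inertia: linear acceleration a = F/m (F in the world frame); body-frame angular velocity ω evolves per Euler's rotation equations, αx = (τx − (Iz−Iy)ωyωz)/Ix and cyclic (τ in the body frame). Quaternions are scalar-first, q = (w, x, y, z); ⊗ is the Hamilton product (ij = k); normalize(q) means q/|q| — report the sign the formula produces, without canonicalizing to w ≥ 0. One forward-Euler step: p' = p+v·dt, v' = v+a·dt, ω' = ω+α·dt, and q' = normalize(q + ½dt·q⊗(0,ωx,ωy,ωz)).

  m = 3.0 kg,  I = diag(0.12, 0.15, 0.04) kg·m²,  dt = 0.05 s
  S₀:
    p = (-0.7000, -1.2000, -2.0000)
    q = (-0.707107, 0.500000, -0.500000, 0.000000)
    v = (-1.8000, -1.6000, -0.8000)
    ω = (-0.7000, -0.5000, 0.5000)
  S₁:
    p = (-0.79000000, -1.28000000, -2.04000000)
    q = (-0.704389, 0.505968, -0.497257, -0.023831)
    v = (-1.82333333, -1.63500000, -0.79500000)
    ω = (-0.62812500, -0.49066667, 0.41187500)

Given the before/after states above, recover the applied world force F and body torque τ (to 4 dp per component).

F = (-1.4000, -2.1000, 0.3000)
τ = (0.2000, 0.0000, -0.0600)

rate change Δω = (0.07187500, 0.00933333, -0.08812500)
precession coupling = (0.0275, -0.0280, 0.0105)
I·α + gyro = (0.2000, 0.0000, -0.0600)
v₁ − v₀ = (-0.02333333, -0.03500000, 0.00500000)
F = m·Δv/dt = (-1.4000, -2.1000, 0.3000)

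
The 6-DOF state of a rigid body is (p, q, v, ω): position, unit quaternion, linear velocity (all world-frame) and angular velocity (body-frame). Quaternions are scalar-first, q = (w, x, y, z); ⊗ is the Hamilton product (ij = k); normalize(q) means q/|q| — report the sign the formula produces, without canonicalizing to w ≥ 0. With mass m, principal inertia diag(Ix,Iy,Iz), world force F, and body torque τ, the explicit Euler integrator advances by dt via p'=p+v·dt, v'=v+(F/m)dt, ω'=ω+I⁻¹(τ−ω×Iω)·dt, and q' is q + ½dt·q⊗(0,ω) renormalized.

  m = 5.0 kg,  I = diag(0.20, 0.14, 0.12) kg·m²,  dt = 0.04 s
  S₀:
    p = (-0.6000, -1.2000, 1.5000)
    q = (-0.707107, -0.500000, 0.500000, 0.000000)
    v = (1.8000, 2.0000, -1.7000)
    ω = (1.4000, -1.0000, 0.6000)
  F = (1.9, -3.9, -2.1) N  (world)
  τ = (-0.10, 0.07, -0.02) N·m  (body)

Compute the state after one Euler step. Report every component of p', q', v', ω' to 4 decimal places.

precession coupling ω×(Iω) = (0.0120, 0.0672, 0.0840)
(τ − ω×Iω)/I = (-0.5600, 0.0200, -0.8667)
ω + α·dt = (1.3776, -0.9992, 0.5653)
q⊗(0,ω) = (1.2000000, -0.6899498, 1.0071070, -0.6242642)
updated quaternion q' = (-0.6827, -0.5135, 0.5198, -0.0125)
linear accel F/m = (0.3800, -0.7800, -0.4200)
new position p' = (-0.5280, -1.1200, 1.4320)
new velocity v' = (1.8152, 1.9688, -1.7168)

p' = (-0.5280, -1.1200, 1.4320)
q' = (-0.6827, -0.5135, 0.5198, -0.0125)
v' = (1.8152, 1.9688, -1.7168)
ω' = (1.3776, -0.9992, 0.5653)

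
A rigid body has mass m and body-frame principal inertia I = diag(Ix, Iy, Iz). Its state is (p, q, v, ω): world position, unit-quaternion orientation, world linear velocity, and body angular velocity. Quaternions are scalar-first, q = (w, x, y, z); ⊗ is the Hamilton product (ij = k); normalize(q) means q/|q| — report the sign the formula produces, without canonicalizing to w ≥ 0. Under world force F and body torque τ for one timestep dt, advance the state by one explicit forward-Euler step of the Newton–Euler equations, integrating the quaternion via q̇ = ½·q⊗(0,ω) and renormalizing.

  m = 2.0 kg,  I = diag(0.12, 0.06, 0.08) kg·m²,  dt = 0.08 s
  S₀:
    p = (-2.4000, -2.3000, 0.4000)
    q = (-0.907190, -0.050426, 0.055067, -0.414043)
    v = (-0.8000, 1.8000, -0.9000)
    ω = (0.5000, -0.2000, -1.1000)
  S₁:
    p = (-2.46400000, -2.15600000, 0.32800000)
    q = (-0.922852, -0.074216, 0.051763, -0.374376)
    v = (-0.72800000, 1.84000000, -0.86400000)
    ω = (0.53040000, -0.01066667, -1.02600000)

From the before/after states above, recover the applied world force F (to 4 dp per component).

Δv = v₁−v₀ = (0.07200000, 0.04000000, 0.03600000)
F = m·Δv/dt = (1.8000, 1.0000, 0.9000)

F = (1.8000, 1.0000, 0.9000)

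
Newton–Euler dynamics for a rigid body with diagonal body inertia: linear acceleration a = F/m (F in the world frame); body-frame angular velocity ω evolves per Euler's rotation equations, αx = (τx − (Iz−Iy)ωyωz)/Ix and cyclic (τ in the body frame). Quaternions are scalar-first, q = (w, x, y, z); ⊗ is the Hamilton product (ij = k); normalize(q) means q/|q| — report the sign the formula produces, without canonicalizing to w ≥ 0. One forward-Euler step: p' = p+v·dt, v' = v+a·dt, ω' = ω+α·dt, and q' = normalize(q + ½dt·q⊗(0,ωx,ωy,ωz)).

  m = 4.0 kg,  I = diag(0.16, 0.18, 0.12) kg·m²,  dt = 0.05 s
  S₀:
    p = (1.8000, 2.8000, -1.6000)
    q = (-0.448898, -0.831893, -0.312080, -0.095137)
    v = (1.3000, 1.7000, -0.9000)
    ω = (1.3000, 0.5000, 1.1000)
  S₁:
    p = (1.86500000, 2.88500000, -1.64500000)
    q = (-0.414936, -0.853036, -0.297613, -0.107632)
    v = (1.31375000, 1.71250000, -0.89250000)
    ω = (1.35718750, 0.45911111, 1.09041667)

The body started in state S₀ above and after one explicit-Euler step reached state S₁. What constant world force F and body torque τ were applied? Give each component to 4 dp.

v₁ − v₀ = (0.01375000, 0.01250000, 0.00750000)
m·(v₁−v₀)/dt = (1.1000, 1.0000, 0.6000)
ω₁ − ω₀ = (0.05718750, -0.04088889, -0.00958333)
τ = I·(Δω/dt) + ω₀×(Iω₀) = (0.1500, -0.0900, -0.0100)

F = (1.1000, 1.0000, 0.6000)
τ = (0.1500, -0.0900, -0.0100)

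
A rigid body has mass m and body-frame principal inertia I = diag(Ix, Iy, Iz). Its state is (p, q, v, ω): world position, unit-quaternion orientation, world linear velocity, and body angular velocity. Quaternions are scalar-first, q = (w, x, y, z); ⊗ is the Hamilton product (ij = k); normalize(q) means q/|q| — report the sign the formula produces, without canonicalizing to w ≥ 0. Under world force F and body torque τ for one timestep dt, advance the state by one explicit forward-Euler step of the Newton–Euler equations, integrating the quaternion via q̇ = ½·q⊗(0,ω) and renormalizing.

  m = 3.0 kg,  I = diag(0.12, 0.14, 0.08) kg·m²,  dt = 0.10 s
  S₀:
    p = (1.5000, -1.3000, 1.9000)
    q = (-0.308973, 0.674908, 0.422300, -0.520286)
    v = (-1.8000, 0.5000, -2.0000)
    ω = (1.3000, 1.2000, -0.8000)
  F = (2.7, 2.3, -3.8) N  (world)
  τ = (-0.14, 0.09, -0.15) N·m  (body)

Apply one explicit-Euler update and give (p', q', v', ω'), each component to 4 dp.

p' = (1.3200, -1.2500, 1.7000)
q' = (-0.3971, 0.6660, 0.3951, -0.4926)
v' = (-1.7100, 0.5767, -2.1267)
ω' = (1.1353, 1.2940, -1.0265)

p' = p + v·dt = (1.3200, -1.2500, 1.7000)
v' = v + a·dt = (-1.7100, 0.5767, -2.1267)
α = I⁻¹(τ − ω×Iω) = (-1.6467, 0.9400, -2.2650)
new body rate ω' = (1.1353, 1.2940, -1.0265)
2q̇ = q⊗(0,ω) = (-1.8003692, -0.1151617, -0.5072130, 0.5080780)
updated quaternion q' = (-0.3971, 0.6660, 0.3951, -0.4926)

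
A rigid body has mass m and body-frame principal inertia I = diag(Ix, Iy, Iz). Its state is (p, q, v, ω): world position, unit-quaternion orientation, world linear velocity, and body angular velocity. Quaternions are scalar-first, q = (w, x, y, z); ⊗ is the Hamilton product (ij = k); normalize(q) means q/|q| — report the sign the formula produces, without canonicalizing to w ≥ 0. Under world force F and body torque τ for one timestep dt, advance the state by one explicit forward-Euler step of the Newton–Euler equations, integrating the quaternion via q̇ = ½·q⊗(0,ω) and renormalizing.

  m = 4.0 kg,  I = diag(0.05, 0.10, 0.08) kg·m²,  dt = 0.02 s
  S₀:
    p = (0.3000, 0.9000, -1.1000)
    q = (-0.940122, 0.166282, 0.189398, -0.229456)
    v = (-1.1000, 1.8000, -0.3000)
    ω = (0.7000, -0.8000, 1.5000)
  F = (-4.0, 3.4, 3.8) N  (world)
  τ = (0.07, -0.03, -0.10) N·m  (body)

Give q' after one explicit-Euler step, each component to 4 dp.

q' = (-0.9362, 0.1607, 0.1928, -0.2462)

2q̇ = q⊗(0,ω) = (0.3793050, -0.5575532, 0.3420554, -1.6757872)
q + ½dt·q⊗(0,ω), renormalized = (-0.9362, 0.1607, 0.1928, -0.2462)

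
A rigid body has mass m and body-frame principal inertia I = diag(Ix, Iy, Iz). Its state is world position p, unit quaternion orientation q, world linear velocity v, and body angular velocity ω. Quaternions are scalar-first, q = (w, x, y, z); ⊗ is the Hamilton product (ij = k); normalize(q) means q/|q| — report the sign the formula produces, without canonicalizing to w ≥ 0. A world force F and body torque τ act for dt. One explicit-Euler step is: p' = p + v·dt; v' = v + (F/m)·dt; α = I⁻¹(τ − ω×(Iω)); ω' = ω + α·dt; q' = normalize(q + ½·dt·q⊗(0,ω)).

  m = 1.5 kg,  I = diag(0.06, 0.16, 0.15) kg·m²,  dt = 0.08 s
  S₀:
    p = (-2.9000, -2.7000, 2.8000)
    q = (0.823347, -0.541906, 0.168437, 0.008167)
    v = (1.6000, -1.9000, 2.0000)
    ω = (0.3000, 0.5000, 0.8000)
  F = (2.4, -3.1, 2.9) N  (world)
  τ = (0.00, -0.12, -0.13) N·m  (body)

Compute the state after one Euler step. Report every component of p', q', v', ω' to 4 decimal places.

p' = (-2.7720, -2.8520, 2.9600)
q' = (0.8256, -0.5264, 0.2022, 0.0216)
v' = (1.7280, -2.0653, 2.1547)
ω' = (0.3053, 0.4508, 0.7227)

ω×(Iω) gyroscopic = (-0.0040, -0.0216, 0.0150)
angular accel α = (0.0667, -0.6150, -0.9667)
new body rate ω' = (0.3053, 0.4508, 0.7227)
2q̇ = q⊗(0,ω) = (0.0718197, 0.3776702, 0.8476484, 0.3371935)
q + ½dt·q⊗(0,ω), renormalized = (0.8256, -0.5264, 0.2022, 0.0216)
a = (1.6000, -2.0667, 1.9333)
new position p' = (-2.7720, -2.8520, 2.9600)
v' = v + a·dt = (1.7280, -2.0653, 2.1547)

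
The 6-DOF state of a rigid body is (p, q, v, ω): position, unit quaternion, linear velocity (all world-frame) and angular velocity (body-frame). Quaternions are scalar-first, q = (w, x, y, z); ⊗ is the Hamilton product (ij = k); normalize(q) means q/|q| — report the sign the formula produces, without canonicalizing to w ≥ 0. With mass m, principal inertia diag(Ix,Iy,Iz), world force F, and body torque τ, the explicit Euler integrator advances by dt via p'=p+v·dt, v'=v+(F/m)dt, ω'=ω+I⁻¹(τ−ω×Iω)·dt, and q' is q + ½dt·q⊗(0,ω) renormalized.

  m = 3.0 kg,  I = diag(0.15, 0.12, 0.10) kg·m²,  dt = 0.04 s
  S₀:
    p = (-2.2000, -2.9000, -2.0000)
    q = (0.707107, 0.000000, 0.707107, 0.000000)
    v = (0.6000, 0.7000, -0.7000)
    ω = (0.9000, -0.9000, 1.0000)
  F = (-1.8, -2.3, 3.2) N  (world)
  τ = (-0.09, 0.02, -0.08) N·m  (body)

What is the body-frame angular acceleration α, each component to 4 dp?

ω×(Iω) gyroscopic = (0.0180, 0.0450, 0.0243)
angular accel α = (-0.7200, -0.2083, -1.0430)

α = (-0.7200, -0.2083, -1.0430)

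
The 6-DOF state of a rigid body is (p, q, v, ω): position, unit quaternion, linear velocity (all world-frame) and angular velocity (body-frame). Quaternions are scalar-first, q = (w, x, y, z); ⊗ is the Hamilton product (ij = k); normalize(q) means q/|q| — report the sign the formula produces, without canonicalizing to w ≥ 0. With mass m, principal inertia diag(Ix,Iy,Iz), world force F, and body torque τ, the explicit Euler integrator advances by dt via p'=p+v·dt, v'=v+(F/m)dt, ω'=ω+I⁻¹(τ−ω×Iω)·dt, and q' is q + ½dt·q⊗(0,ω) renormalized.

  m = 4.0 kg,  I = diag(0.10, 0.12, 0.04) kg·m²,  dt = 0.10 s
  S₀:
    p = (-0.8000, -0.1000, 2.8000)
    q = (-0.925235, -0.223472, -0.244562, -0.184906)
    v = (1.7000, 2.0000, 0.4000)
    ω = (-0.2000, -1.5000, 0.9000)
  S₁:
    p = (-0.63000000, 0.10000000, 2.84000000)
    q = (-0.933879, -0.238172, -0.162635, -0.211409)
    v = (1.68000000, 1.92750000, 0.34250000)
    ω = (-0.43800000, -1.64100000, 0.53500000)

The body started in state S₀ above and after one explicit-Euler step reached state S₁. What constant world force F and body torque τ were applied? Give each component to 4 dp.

F = (-0.8000, -2.9000, -2.3000)
τ = (-0.1300, -0.1800, -0.1400)

velocity change Δv = (-0.02000000, -0.07250000, -0.05750000)
F = m·Δv/dt = (-0.8000, -2.9000, -2.3000)
rate change Δω = (-0.23800000, -0.14100000, -0.36500000)
τ = I·(Δω/dt) + ω₀×(Iω₀) = (-0.1300, -0.1800, -0.1400)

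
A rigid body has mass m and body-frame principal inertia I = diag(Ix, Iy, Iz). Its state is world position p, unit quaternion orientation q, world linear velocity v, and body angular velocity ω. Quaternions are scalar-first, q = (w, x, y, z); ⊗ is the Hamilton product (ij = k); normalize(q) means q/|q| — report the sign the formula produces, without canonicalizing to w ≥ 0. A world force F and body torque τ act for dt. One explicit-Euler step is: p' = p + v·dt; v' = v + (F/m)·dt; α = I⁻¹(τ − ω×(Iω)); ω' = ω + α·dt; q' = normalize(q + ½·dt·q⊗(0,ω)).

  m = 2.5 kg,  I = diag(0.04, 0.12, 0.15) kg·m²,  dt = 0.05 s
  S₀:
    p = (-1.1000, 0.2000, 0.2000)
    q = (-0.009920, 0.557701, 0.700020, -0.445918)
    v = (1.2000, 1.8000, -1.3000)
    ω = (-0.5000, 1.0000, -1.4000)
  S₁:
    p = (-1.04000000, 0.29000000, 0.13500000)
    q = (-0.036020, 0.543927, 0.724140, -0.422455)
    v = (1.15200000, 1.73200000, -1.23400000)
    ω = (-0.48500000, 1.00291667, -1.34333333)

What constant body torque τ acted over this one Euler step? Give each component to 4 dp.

τ = (-0.0300, -0.0700, 0.1300)

rate change Δω = (0.01500000, 0.00291667, 0.05666667)
τ = I·(Δω/dt) + ω₀×(Iω₀) = (-0.0300, -0.0700, 0.1300)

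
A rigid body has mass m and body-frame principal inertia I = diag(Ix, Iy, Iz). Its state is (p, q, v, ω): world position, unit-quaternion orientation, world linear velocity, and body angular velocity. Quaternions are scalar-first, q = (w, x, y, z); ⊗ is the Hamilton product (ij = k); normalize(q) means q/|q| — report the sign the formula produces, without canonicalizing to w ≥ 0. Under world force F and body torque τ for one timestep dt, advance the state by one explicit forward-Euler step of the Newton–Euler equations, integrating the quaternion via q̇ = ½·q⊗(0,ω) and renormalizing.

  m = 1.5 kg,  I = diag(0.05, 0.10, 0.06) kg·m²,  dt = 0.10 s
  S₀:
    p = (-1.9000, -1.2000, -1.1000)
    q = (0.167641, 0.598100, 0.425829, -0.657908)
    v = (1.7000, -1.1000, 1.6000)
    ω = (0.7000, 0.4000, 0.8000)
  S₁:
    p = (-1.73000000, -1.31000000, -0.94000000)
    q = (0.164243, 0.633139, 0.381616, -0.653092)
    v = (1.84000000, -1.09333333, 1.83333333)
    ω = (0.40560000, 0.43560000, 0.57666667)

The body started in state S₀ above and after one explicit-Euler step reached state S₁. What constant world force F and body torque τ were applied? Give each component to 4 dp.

rate change Δω = (-0.29440000, 0.03560000, -0.22333333)
precession coupling = (-0.0128, -0.0056, 0.0140)
I·α + gyro = (-0.1600, 0.0300, -0.1200)
Δv = v₁−v₀ = (0.14000000, 0.00666667, 0.23333333)
applied force F = (2.1000, 0.1000, 3.5000)

F = (2.1000, 0.1000, 3.5000)
τ = (-0.1600, 0.0300, -0.1200)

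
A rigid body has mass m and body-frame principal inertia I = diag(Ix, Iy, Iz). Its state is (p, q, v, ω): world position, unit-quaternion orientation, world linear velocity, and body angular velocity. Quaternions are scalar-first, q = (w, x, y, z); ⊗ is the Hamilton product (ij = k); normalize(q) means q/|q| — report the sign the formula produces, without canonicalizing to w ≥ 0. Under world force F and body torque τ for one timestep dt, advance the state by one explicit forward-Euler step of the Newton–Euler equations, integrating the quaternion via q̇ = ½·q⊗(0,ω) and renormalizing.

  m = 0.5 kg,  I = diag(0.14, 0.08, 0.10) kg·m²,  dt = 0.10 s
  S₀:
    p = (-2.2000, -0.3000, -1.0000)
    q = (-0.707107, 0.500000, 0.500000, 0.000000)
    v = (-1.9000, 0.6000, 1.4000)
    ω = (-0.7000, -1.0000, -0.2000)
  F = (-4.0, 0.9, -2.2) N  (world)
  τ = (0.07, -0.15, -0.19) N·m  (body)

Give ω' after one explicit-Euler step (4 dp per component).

ω' = (-0.6529, -1.1945, -0.3480)

gyro term ω×Iω = (0.0040, 0.0056, -0.0420)
α = I⁻¹(τ − ω×Iω) = (0.4714, -1.9450, -1.4800)
ω + α·dt = (-0.6529, -1.1945, -0.3480)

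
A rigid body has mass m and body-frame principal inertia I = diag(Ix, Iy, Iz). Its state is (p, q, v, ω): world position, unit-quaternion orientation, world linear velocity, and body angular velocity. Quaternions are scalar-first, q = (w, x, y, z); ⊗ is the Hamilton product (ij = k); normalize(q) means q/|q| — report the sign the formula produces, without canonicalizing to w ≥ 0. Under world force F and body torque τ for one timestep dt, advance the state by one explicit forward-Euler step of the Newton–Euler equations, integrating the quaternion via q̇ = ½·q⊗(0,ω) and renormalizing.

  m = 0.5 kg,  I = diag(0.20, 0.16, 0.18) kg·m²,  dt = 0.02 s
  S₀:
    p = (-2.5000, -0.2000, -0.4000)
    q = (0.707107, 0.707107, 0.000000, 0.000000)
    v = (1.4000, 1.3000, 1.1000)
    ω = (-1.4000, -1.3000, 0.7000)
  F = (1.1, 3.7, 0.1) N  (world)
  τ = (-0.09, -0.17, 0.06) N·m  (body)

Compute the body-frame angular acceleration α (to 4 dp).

α = (-0.3590, -0.9400, 0.7378)

gyro term ω×Iω = (-0.0182, -0.0196, -0.0728)
α = I⁻¹(τ − ω×Iω) = (-0.3590, -0.9400, 0.7378)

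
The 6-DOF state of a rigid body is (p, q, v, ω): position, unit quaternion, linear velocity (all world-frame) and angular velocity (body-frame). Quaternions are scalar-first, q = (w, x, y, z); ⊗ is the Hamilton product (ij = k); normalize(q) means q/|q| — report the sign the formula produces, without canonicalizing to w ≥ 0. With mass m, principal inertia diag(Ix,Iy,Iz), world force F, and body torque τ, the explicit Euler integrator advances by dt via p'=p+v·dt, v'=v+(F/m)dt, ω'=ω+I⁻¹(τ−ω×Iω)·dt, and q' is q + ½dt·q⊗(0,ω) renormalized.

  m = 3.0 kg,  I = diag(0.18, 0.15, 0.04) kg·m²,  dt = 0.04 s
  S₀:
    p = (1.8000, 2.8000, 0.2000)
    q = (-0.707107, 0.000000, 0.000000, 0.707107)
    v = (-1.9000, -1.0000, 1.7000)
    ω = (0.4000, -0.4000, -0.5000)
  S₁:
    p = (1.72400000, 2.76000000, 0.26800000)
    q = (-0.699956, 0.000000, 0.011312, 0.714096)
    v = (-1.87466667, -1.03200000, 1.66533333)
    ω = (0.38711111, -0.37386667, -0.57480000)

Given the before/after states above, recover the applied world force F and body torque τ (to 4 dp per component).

F = (1.9000, -2.4000, -2.6000)
τ = (-0.0800, 0.0700, -0.0700)

rate change Δω = (-0.01288889, 0.02613333, -0.07480000)
precession coupling = (-0.0220, -0.0280, 0.0048)
I·α + gyro = (-0.0800, 0.0700, -0.0700)
velocity change Δv = (0.02533333, -0.03200000, -0.03466667)
m·(v₁−v₀)/dt = (1.9000, -2.4000, -2.6000)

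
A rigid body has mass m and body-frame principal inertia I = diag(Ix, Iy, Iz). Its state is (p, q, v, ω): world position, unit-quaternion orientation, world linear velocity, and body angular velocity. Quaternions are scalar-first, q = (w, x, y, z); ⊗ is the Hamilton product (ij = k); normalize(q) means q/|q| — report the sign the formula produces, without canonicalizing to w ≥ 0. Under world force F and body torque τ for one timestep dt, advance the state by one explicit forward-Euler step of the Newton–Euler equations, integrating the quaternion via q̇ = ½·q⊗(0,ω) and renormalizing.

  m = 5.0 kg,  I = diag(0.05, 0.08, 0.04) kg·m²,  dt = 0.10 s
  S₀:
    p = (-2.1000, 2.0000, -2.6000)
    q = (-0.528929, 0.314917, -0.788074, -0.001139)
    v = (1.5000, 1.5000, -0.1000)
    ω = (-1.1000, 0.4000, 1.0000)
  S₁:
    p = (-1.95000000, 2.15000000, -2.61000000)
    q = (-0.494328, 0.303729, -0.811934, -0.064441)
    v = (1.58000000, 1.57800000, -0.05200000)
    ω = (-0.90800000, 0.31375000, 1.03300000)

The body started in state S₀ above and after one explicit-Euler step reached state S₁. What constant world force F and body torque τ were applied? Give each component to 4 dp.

Δω = ω₁−ω₀ = (0.19200000, -0.08625000, 0.03300000)
I·α + gyro = (0.0800, -0.0800, 0.0000)
v₁ − v₀ = (0.08000000, 0.07800000, 0.04800000)
m·(v₁−v₀)/dt = (4.0000, 3.9000, 2.4000)

F = (4.0000, 3.9000, 2.4000)
τ = (0.0800, -0.0800, 0.0000)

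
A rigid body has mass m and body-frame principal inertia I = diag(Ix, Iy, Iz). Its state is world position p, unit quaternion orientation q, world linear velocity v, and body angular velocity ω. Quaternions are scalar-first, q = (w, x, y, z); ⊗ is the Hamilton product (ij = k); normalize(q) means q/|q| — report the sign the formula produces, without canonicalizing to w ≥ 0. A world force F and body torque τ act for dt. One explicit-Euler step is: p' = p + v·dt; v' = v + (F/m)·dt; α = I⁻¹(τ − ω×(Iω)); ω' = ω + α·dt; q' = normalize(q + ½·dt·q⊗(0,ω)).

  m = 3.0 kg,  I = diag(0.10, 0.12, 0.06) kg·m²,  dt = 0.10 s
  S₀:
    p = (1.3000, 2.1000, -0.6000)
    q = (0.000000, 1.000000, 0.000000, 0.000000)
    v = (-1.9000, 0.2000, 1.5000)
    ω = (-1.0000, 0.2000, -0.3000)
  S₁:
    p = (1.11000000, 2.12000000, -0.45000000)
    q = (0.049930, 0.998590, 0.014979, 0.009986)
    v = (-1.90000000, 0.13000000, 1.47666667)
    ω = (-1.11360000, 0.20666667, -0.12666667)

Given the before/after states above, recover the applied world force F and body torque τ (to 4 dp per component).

Δω = ω₁−ω₀ = (-0.11360000, 0.00666667, 0.17333333)
ω₀×(Iω₀) = (0.0036, 0.0120, -0.0040)
τ = I·(Δω/dt) + ω₀×(Iω₀) = (-0.1100, 0.0200, 0.1000)
Δv = v₁−v₀ = (0.00000000, -0.07000000, -0.02333333)
m·(v₁−v₀)/dt = (0.0000, -2.1000, -0.7000)

F = (0.0000, -2.1000, -0.7000)
τ = (-0.1100, 0.0200, 0.1000)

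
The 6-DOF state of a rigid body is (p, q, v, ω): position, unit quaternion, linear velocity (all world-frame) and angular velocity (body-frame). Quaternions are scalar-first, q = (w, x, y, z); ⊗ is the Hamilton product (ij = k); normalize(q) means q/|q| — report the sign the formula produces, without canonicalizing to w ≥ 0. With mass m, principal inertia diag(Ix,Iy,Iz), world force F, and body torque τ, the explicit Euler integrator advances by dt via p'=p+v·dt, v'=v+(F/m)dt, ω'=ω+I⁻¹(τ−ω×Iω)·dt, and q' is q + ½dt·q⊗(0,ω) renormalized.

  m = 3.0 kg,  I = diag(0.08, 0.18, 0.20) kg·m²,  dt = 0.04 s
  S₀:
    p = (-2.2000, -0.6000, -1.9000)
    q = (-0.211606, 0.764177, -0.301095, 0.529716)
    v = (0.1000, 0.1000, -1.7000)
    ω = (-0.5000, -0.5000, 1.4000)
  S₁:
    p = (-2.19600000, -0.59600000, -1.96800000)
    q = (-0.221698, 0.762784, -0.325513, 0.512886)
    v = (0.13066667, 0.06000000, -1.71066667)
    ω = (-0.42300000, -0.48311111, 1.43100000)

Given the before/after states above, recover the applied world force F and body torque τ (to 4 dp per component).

F = (2.3000, -3.0000, -0.8000)
τ = (0.1400, 0.1600, 0.1800)

Δv = v₁−v₀ = (0.03066667, -0.04000000, -0.01066667)
applied force F = (2.3000, -3.0000, -0.8000)
Δω = ω₁−ω₀ = (0.07700000, 0.01688889, 0.03100000)
gyro term ω₀×Iω₀ = (-0.0140, 0.0840, 0.0250)
applied torque τ = (0.1400, 0.1600, 0.1800)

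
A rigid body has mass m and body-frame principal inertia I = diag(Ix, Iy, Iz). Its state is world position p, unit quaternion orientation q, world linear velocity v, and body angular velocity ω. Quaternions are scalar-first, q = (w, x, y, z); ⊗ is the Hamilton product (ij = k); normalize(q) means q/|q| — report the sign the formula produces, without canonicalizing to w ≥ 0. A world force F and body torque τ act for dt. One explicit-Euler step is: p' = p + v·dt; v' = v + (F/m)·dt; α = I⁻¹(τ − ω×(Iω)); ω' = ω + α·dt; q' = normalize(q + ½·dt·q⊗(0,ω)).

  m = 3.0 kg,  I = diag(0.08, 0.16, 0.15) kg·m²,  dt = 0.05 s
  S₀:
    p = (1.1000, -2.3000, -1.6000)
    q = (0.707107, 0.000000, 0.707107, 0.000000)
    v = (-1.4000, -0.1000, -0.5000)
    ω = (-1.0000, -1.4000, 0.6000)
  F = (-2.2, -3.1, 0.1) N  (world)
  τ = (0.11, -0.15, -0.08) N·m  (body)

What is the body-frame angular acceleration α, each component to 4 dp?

α = (1.2700, -1.2000, -1.2800)

precession coupling ω×(Iω) = (0.0084, 0.0420, 0.1120)
(τ − ω×Iω)/I = (1.2700, -1.2000, -1.2800)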